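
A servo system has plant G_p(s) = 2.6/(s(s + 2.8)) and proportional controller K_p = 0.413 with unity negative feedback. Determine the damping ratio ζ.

The closed-loop denominator is s(s+2.8) + 0.413·2.6 = s² + 2.8s + 1.074.
So ω_n² = 1.074 ⇒ ω_n = 1.036 rad/s, and ζ = 2.8/(2ω_n) = 1.35.

ζ = 1.35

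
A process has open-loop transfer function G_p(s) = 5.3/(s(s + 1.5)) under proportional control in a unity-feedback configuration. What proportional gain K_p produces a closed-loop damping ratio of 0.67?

K_p = 0.236

Closed-loop characteristic equation: s² + 1.5s + K_p·5.3 = 0.
So ω_n = √(5.3K_p) and 2ζω_n = 1.5, giving ζ = 1.5/(2√(5.3K_p)).
Setting ζ = 0.67: √(5.3K_p) = 1.5/(2·0.67) = 1.119, so K_p = 1.253/5.3 = 0.236.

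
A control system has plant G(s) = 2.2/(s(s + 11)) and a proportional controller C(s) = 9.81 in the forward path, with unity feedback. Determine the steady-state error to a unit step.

The open loop C(s)G(s) has a pole at the origin (type 1), so the static position error constant is infinite and e_ss = 1/(1+∞) = 0.

0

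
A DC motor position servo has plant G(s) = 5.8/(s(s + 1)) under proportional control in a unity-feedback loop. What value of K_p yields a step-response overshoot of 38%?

K_p = 0.497

From %OS = 100·exp(−πζ/√(1−ζ²)) = 38%, ζ = −ln(0.38)/√(π²+ln²(0.38)) = 0.2943.
Characteristic equation s² + 1s + 5.8K_p = 0 gives ζ = 1/(2√(5.8K_p)).
Setting ζ = 0.2943: √(5.8K_p) = 1/(2·0.2943) = 1.699, so K_p = 2.885/5.8 = 0.497.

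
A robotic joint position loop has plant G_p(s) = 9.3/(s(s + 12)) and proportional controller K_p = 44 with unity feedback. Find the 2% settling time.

From 1 + K_pG_p(s) = 0: s² + 12s + 409.2 = 0 ⇒ ω_n = 20.23, ζ = 0.2966.
2% settling time T_s ≈ 4/(ζω_n) = 4/6 = 0.667 s.

T_s ≈ 0.667 s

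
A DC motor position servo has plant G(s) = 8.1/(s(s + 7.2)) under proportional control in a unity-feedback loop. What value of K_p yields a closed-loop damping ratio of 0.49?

Closed-loop characteristic equation: s² + 7.2s + K_p·8.1 = 0.
So ω_n = √(8.1K_p) and 2ζω_n = 7.2, giving ζ = 7.2/(2√(8.1K_p)).
Setting ζ = 0.49: √(8.1K_p) = 7.2/(2·0.49) = 7.347, so K_p = 53.98/8.1 = 6.66.

K_p = 6.66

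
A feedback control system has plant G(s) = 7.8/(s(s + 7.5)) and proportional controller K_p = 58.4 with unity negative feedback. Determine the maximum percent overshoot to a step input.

Closed-loop characteristic equation: s² + 7.5s + 455.5 = 0, so ω_n = 21.34 rad/s and ζ = 7.5/(2·21.34) = 0.1757.
%OS = 100·exp(−πζ/√(1−ζ²)) = 100·exp(−π·0.1757/√0.9691) = 57.1%.

57.1%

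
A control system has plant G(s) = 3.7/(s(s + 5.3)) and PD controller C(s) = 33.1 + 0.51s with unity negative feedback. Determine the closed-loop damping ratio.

ζ = 0.325

Forward path: (33.1 + 0.51s)·3.7/(s(s+5.3)). The closed-loop characteristic equation is s² + (5.3 + 3.7·0.51)s + 3.7·33.1 = 0.
That is s² + 7.187s + 122.5 = 0, so ω_n = 11.07 rad/s and ζ = 7.187/(2·11.07) = 0.3247.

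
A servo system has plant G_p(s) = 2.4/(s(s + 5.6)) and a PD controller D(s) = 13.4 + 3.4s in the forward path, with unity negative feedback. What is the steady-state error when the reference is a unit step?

0

The open loop D(s)G_p(s) has a pole at the origin (type 1), so the static position error constant is infinite and e_ss = 1/(1+∞) = 0.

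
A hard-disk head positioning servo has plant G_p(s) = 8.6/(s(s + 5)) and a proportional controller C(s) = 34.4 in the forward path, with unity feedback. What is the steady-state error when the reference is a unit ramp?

The loop has one pole at the origin (type 1). Velocity error constant K_v = lim_{s→0} s·C(s)G_p(s) = 34.4·8.6/5 = 59.17.
Steady-state error to a unit ramp: e_ss = 1/K_v = 0.0169.

0.0169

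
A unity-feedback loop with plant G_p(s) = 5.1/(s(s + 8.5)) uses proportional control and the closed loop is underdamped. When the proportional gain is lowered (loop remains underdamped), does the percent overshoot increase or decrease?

decrease

ζ = 8.5/(2√(5.1K_p)) rises as K_p falls; higher damping means less overshoot.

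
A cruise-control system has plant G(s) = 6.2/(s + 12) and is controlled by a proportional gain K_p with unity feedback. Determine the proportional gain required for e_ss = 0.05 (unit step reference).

For a type-0 loop with proportional control, e_ss = 1/(1 + K_p·G(0)).
G(0) = 0.5167. Require 1/(1 + K_p·0.5167) = 0.05, so 1 + 0.5167·K_p = 20.
K_p = (20 − 1)/0.5167 = 36.8.

K_p = 36.8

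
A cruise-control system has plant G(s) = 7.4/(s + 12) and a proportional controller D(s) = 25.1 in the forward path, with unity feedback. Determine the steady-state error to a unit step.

0.0607

The loop is type 0. Static position error constant K_pos = D(0)·G(0) = 25.1·0.6167 = 15.48.
Steady-state error to a unit step: e_ss = 1/(1+K_pos) = 1/16.48 = 0.0607.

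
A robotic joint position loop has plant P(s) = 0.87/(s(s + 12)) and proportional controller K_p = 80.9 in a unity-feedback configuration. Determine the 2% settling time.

From 1 + K_pP(s) = 0: s² + 12s + 70.38 = 0 ⇒ ω_n = 8.389, ζ = 0.7152.
2% settling time T_s ≈ 4/(ζω_n) = 4/6 = 0.667 s.

T_s ≈ 0.667 s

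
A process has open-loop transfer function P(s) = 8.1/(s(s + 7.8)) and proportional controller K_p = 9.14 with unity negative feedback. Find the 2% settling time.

T_s ≈ 1.03 s

Closed-loop characteristic equation: s² + 7.8s + 74.03 = 0, so ω_n = 8.604 rad/s and ζ = 7.8/(2·8.604) = 0.4533.
2% settling time T_s ≈ 4/(ζω_n) = 4/3.9 = 1.03 s.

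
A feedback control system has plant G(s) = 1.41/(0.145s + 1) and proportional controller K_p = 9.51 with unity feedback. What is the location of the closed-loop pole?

Closed loop: T(s) = K_p·G/(1+K_p·G) = 13.41/(0.145s + 1 + 13.41), with pole at s = −(1 + 13.41)/0.145 = −99.37.

s = -99.37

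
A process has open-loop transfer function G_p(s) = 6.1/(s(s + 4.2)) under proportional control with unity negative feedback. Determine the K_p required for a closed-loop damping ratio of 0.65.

K_p = 1.71

Closed-loop characteristic equation: s² + 4.2s + K_p·6.1 = 0.
So ω_n = √(6.1K_p) and 2ζω_n = 4.2, giving ζ = 4.2/(2√(6.1K_p)).
Setting ζ = 0.65: √(6.1K_p) = 4.2/(2·0.65) = 3.231, so K_p = 10.44/6.1 = 1.71.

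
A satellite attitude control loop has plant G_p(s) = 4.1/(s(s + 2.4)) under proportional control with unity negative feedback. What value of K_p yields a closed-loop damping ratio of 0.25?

Closed-loop characteristic equation: s² + 2.4s + K_p·4.1 = 0.
So ω_n = √(4.1K_p) and 2ζω_n = 2.4, giving ζ = 2.4/(2√(4.1K_p)).
Setting ζ = 0.25: √(4.1K_p) = 2.4/(2·0.25) = 4.8, so K_p = 23.04/4.1 = 5.62.

K_p = 5.62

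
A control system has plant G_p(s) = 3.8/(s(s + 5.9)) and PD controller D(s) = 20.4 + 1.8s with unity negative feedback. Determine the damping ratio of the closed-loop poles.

Forward path: (20.4 + 1.8s)·3.8/(s(s+5.9)). The closed-loop characteristic equation is s² + (5.9 + 3.8·1.8)s + 3.8·20.4 = 0.
That is s² + 12.74s + 77.52 = 0, so ω_n = 8.805 rad/s and ζ = 12.74/(2·8.805) = 0.7235.

ζ = 0.723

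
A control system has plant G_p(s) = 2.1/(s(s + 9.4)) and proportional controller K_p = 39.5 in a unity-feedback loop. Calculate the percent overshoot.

From 1 + K_pG_p(s) = 0: s² + 9.4s + 82.95 = 0 ⇒ ω_n = 9.108, ζ = 0.516.
%OS = 100·exp(−πζ/√(1−ζ²)) = 100·exp(−π·0.516/√0.7337) = 15.1%.

15.1%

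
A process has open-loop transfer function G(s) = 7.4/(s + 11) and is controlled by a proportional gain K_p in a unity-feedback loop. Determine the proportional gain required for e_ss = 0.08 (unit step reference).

K_p = 17.1

The loop is type 0, so e_ss(step) = 1/(1 + K_pos) with K_pos = K_p·G(0).
G(0) = 0.6727. Require 1/(1 + K_p·0.6727) = 0.08, so 1 + 0.6727·K_p = 12.5.
K_p = (12.5 − 1)/0.6727 = 17.1.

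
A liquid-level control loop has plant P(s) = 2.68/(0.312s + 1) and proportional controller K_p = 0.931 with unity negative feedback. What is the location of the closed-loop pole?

Closed loop: T(s) = K_p·P/(1+K_p·P) = 2.495/(0.312s + 1 + 2.495), with pole at s = −(1 + 2.495)/0.312 = −11.2.

s = -11.2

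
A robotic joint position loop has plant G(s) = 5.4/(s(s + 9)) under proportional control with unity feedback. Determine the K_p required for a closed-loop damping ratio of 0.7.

Closed-loop characteristic equation: s² + 9s + K_p·5.4 = 0.
So ω_n = √(5.4K_p) and 2ζω_n = 9, giving ζ = 9/(2√(5.4K_p)).
Setting ζ = 0.7: √(5.4K_p) = 9/(2·0.7) = 6.429, so K_p = 41.33/5.4 = 7.65.

K_p = 7.65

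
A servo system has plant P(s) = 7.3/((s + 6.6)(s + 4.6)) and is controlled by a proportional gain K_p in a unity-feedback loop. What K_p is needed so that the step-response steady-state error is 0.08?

K_p = 47.8

Steady-state error for a unit step on this type-0 loop is 1/(1 + K_p·P(0)).
P(0) = 0.2404. Require 1/(1 + K_p·0.2404) = 0.08, so 1 + 0.2404·K_p = 12.5.
K_p = (12.5 − 1)/0.2404 = 47.8.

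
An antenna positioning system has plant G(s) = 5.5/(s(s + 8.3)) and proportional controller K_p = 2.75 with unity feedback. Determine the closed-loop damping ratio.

ζ = 1.07

1 + K_p·G(s) = 0 gives s² + 8.3s + 15.12 = 0.
So ω_n² = 15.12 ⇒ ω_n = 3.889 rad/s, and ζ = 8.3/(2ω_n) = 1.07.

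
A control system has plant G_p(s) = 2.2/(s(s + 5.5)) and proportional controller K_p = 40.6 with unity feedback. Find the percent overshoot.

Closed-loop characteristic equation: s² + 5.5s + 89.32 = 0, so ω_n = 9.451 rad/s and ζ = 5.5/(2·9.451) = 0.291.
%OS = 100·exp(−πζ/√(1−ζ²)) = 100·exp(−π·0.291/√0.9153) = 38.5%.

38.5%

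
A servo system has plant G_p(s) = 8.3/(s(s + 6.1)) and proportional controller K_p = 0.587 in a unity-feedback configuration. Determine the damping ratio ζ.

1 + K_p·G_p(s) = 0 gives s² + 6.1s + 4.872 = 0.
So ω_n² = 4.872 ⇒ ω_n = 2.207 rad/s, and ζ = 6.1/(2ω_n) = 1.38.

ζ = 1.38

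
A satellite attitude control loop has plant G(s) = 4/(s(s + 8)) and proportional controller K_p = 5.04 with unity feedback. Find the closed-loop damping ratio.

ζ = 0.891

With unity feedback the closed-loop characteristic equation is s² + 8s + 5.04·4 = s² + 8s + 20.16 = 0.
So ω_n² = 20.16 ⇒ ω_n = 4.49 rad/s, and ζ = 8/(2ω_n) = 0.891.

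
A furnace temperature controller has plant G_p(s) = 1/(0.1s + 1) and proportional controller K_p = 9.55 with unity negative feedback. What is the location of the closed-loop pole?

Closed loop: T(s) = K_p·G_p/(1+K_p·G_p) = 9.55/(0.1s + 1 + 9.55), with pole at s = −(1 + 9.55)/0.1 = −105.5.

s = -105.5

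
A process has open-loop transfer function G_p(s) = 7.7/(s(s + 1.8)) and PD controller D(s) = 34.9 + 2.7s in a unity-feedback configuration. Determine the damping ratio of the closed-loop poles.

ζ = 0.689

Forward path: (34.9 + 2.7s)·7.7/(s(s+1.8)). The closed-loop characteristic equation is s² + (1.8 + 7.7·2.7)s + 7.7·34.9 = 0.
That is s² + 22.59s + 268.7 = 0, so ω_n = 16.39 rad/s and ζ = 22.59/(2·16.39) = 0.689.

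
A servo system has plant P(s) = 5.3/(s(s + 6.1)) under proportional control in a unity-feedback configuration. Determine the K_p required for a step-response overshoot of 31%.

From %OS = 100·exp(−πζ/√(1−ζ²)) = 31%, ζ = −ln(0.31)/√(π²+ln²(0.31)) = 0.3493.
Characteristic equation s² + 6.1s + 5.3K_p = 0 gives ζ = 6.1/(2√(5.3K_p)).
Setting ζ = 0.3493: √(5.3K_p) = 6.1/(2·0.3493) = 8.731, so K_p = 76.24/5.3 = 14.4.

K_p = 14.4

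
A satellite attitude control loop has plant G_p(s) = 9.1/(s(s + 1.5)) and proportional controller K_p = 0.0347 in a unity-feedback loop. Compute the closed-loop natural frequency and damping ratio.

ω_n = 0.562 rad/s, ζ = 1.33

The closed-loop denominator is s(s+1.5) + 0.0347·9.1 = s² + 1.5s + 0.3158.
Matching s² + 2ζω_n s + ω_n²: ω_n = √0.3158 = 0.5619 rad/s and 2ζω_n = 1.5, so ζ = 1.5/(2·0.5619) = 1.33.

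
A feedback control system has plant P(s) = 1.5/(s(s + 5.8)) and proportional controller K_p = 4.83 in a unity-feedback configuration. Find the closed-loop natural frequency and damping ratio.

ω_n = 2.69 rad/s, ζ = 1.08

The closed-loop denominator is s(s+5.8) + 4.83·1.5 = s² + 5.8s + 7.245.
So ω_n² = 7.245 ⇒ ω_n = 2.692 rad/s, and ζ = 5.8/(2ω_n) = 1.08.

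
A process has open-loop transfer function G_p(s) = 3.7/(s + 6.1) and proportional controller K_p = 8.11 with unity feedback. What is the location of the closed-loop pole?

s = -36.11

Closed-loop transfer function: T(s) = K_p·G_p(s)/(1 + K_p·G_p(s)) = 30.01/(s + 6.1 + 30.01) = 30.01/(s + 36.11).
The closed-loop pole is at s = −36.11.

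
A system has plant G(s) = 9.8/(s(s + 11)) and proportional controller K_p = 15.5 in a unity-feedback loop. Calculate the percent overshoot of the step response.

The closed-loop denominator s² + 11s + 151.9 gives ω_n = √151.9 = 12.32 and ζ = 11/(2ω_n) = 0.4463.
%OS = 100·exp(−πζ/√(1−ζ²)) = 100·exp(−π·0.4463/√0.8009) = 20.9%.

20.9%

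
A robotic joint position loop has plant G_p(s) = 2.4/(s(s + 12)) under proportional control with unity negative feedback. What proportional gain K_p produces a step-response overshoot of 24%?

K_p = 87.7

From %OS = 100·exp(−πζ/√(1−ζ²)) = 24%, ζ = −ln(0.24)/√(π²+ln²(0.24)) = 0.4136.
Characteristic equation s² + 12s + 2.4K_p = 0 gives ζ = 12/(2√(2.4K_p)).
Setting ζ = 0.4136: √(2.4K_p) = 12/(2·0.4136) = 14.51, so K_p = 210.5/2.4 = 87.7.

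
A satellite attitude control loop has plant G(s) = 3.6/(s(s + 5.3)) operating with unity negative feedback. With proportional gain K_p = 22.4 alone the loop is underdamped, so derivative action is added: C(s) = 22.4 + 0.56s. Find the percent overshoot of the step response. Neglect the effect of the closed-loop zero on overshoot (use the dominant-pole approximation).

Forward path: (22.4 + 0.56s)·3.6/(s(s+5.3)). The closed-loop characteristic equation is s² + (5.3 + 3.6·0.56)s + 3.6·22.4 = 0.
That is s² + 7.316s + 80.64 = 0, so ω_n = 8.98 rad/s and ζ = 7.316/(2·8.98) = 0.4074.
%OS = 100·exp(−πζ/√(1−ζ²)) = 24.6%.

24.6%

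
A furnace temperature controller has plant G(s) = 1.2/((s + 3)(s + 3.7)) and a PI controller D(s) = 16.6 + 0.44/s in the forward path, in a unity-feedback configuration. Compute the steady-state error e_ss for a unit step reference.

0

The open loop D(s)G(s) has a pole at the origin (type 1), so the static position error constant is infinite and e_ss = 1/(1+∞) = 0.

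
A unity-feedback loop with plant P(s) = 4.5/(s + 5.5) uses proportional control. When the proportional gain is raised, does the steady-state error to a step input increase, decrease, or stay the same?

e_ss = 1/(1 + K_p·P(0)); a larger K_p raises the denominator, so e_ss decreases.

decrease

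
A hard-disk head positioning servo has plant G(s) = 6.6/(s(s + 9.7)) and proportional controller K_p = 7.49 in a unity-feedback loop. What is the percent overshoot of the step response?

The closed-loop denominator s² + 9.7s + 49.43 gives ω_n = √49.43 = 7.031 and ζ = 9.7/(2ω_n) = 0.6898.
%OS = 100·exp(−πζ/√(1−ζ²)) = 100·exp(−π·0.6898/√0.5242) = 5.01%.

5.01%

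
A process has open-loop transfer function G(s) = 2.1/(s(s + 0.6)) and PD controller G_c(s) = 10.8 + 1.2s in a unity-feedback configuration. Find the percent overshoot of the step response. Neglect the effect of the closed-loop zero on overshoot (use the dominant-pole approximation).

Forward path: (10.8 + 1.2s)·2.1/(s(s+0.6)). The closed-loop characteristic equation is s² + (0.6 + 2.1·1.2)s + 2.1·10.8 = 0.
That is s² + 3.12s + 22.68 = 0, so ω_n = 4.762 rad/s and ζ = 3.12/(2·4.762) = 0.3276.
%OS = 100·exp(−πζ/√(1−ζ²)) = 33.6%.

33.6%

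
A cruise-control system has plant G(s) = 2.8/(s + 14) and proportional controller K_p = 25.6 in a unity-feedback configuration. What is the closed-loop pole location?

Closed-loop transfer function: T(s) = K_p·G(s)/(1 + K_p·G(s)) = 71.68/(s + 14 + 71.68) = 71.68/(s + 85.68).
The closed-loop pole is at s = −85.68.

s = -85.68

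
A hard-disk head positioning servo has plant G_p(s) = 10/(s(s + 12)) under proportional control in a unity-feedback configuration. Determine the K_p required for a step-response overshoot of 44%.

From %OS = 100·exp(−πζ/√(1−ζ²)) = 44%, ζ = −ln(0.44)/√(π²+ln²(0.44)) = 0.2528.
Characteristic equation s² + 12s + 10K_p = 0 gives ζ = 12/(2√(10K_p)).
Setting ζ = 0.2528: √(10K_p) = 12/(2·0.2528) = 23.73, so K_p = 563.2/10 = 56.3.

K_p = 56.3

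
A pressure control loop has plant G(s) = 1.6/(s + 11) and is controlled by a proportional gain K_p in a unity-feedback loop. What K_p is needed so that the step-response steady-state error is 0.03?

K_p = 222

The loop is type 0, so e_ss(step) = 1/(1 + K_pos) with K_pos = K_p·G(0).
G(0) = 0.1455. Require 1/(1 + K_p·0.1455) = 0.03, so 1 + 0.1455·K_p = 33.33.
K_p = (33.33 − 1)/0.1455 = 222.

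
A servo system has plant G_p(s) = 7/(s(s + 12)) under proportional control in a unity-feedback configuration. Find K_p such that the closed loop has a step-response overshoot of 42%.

K_p = 72.6

From %OS = 100·exp(−πζ/√(1−ζ²)) = 42%, ζ = −ln(0.42)/√(π²+ln²(0.42)) = 0.2662.
Characteristic equation s² + 12s + 7K_p = 0 gives ζ = 12/(2√(7K_p)).
Setting ζ = 0.2662: √(7K_p) = 12/(2·0.2662) = 22.54, so K_p = 508.1/7 = 72.6.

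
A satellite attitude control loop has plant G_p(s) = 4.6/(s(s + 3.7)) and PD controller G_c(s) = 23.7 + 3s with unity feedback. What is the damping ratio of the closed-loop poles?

ζ = 0.838

Forward path: (23.7 + 3s)·4.6/(s(s+3.7)). The closed-loop characteristic equation is s² + (3.7 + 4.6·3)s + 4.6·23.7 = 0.
That is s² + 17.5s + 109 = 0, so ω_n = 10.44 rad/s and ζ = 17.5/(2·10.44) = 0.838.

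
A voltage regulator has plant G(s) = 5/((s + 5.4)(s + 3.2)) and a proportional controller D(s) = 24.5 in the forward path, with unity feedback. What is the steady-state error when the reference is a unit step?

The loop is type 0. Static position error constant K_pos = D(0)·G(0) = 24.5·0.2894 = 7.089.
Steady-state error to a unit step: e_ss = 1/(1+K_pos) = 1/8.089 = 0.124.

0.124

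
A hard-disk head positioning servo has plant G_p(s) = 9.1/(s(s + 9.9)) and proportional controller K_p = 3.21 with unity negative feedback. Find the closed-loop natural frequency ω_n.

1 + K_p·G_p(s) = 0 gives s² + 9.9s + 29.21 = 0.
So ω_n² = 29.21 ⇒ ω_n = 5.405 rad/s, and ζ = 9.9/(2ω_n) = 0.916.

ω_n = 5.4 rad/s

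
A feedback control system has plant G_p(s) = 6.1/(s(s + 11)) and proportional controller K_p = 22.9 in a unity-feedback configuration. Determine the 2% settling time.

Closed-loop characteristic equation: s² + 11s + 139.7 = 0, so ω_n = 11.82 rad/s and ζ = 11/(2·11.82) = 0.4654.
2% settling time T_s ≈ 4/(ζω_n) = 4/5.5 = 0.727 s.

T_s ≈ 0.727 s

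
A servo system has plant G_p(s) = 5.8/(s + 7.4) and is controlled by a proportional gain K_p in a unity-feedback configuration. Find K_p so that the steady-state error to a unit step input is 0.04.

K_p = 30.6

For a type-0 loop with proportional control, e_ss = 1/(1 + K_p·G_p(0)).
G_p(0) = 0.7838. Require 1/(1 + K_p·0.7838) = 0.04, so 1 + 0.7838·K_p = 25.
K_p = (25 − 1)/0.7838 = 30.6.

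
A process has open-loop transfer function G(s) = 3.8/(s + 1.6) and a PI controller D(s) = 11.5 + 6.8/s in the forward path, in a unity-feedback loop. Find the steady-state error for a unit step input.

The open loop D(s)G(s) has a pole at the origin (type 1), so the static position error constant is infinite and e_ss = 1/(1+∞) = 0.

0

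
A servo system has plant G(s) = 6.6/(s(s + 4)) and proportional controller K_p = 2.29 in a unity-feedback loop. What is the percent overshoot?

The closed-loop denominator s² + 4s + 15.11 gives ω_n = √15.11 = 3.888 and ζ = 4/(2ω_n) = 0.5144.
%OS = 100·exp(−πζ/√(1−ζ²)) = 100·exp(−π·0.5144/√0.7353) = 15.2%.

15.2%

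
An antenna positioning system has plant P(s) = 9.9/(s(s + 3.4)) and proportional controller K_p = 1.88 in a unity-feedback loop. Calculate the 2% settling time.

From 1 + K_pP(s) = 0: s² + 3.4s + 18.61 = 0 ⇒ ω_n = 4.314, ζ = 0.3941.
2% settling time T_s ≈ 4/(ζω_n) = 4/1.7 = 2.35 s.

T_s ≈ 2.35 s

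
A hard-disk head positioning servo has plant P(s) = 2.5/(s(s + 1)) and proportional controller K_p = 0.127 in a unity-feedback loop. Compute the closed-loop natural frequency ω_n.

ω_n = 0.563 rad/s

With unity feedback the closed-loop characteristic equation is s² + 1s + 0.127·2.5 = s² + 1s + 0.3175 = 0.
So ω_n² = 0.3175 ⇒ ω_n = 0.5635 rad/s, and ζ = 1/(2ω_n) = 0.887.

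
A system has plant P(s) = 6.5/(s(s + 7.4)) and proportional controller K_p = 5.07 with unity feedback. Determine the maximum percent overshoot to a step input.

7.08%

The closed-loop denominator s² + 7.4s + 32.95 gives ω_n = √32.95 = 5.741 and ζ = 7.4/(2ω_n) = 0.6445.
%OS = 100·exp(−πζ/√(1−ζ²)) = 100·exp(−π·0.6445/√0.5846) = 7.08%.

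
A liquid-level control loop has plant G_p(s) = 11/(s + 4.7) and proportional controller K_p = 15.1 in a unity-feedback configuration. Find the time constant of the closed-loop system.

Closed-loop transfer function: T(s) = K_p·G_p(s)/(1 + K_p·G_p(s)) = 166.1/(s + 4.7 + 166.1) = 166.1/(s + 170.8).
Time constant τ = 1/170.8 = 0.00585 s.

τ = 0.00585 s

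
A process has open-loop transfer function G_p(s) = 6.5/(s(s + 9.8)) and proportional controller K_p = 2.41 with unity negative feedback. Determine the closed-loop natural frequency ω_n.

1 + K_p·G_p(s) = 0 gives s² + 9.8s + 15.67 = 0.
Matching s² + 2ζω_n s + ω_n²: ω_n = √15.67 = 3.958 rad/s and 2ζω_n = 9.8, so ζ = 9.8/(2·3.958) = 1.24.

ω_n = 3.96 rad/s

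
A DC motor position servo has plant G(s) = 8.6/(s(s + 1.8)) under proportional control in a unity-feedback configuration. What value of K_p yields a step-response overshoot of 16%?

K_p = 0.371

From %OS = 100·exp(−πζ/√(1−ζ²)) = 16%, ζ = −ln(0.16)/√(π²+ln²(0.16)) = 0.5039.
Characteristic equation s² + 1.8s + 8.6K_p = 0 gives ζ = 1.8/(2√(8.6K_p)).
Setting ζ = 0.5039: √(8.6K_p) = 1.8/(2·0.5039) = 1.786, so K_p = 3.19/8.6 = 0.371.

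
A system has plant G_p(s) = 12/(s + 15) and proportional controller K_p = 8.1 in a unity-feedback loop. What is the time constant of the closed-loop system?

Closed-loop transfer function: T(s) = K_p·G_p(s)/(1 + K_p·G_p(s)) = 97.2/(s + 15 + 97.2) = 97.2/(s + 112.2).
Time constant τ = 1/112.2 = 0.00891 s.

τ = 0.00891 s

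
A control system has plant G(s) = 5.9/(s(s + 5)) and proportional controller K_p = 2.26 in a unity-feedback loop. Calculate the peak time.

T_p = 1.18 s

The closed-loop denominator s² + 5s + 13.33 gives ω_n = √13.33 = 3.652 and ζ = 5/(2ω_n) = 0.6846.
Damped frequency ω_d = ω_n√(1−ζ²) = 2.662 rad/s, so peak time T_p = π/ω_d = 1.18 s.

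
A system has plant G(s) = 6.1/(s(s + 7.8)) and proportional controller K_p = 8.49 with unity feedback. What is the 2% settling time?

From 1 + K_pG(s) = 0: s² + 7.8s + 51.79 = 0 ⇒ ω_n = 7.196, ζ = 0.5419.
2% settling time T_s ≈ 4/(ζω_n) = 4/3.9 = 1.03 s.

T_s ≈ 1.03 s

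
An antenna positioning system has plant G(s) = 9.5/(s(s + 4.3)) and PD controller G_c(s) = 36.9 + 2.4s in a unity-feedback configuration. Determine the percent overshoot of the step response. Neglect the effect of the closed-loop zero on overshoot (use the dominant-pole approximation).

3.71%

Forward path: (36.9 + 2.4s)·9.5/(s(s+4.3)). The closed-loop characteristic equation is s² + (4.3 + 9.5·2.4)s + 9.5·36.9 = 0.
That is s² + 27.1s + 350.6 = 0, so ω_n = 18.72 rad/s and ζ = 27.1/(2·18.72) = 0.7237.
%OS = 100·exp(−πζ/√(1−ζ²)) = 3.71%.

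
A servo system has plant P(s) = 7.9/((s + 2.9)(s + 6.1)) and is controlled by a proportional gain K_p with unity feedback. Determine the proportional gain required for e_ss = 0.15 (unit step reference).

For a type-0 loop with proportional control, e_ss = 1/(1 + K_p·P(0)).
P(0) = 0.4466. Require 1/(1 + K_p·0.4466) = 0.15, so 1 + 0.4466·K_p = 6.667.
K_p = (6.667 − 1)/0.4466 = 12.7.

K_p = 12.7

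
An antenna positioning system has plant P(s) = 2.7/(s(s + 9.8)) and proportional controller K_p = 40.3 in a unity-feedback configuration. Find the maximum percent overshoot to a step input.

The closed-loop denominator s² + 9.8s + 108.8 gives ω_n = √108.8 = 10.43 and ζ = 9.8/(2ω_n) = 0.4697.
%OS = 100·exp(−πζ/√(1−ζ²)) = 100·exp(−π·0.4697/√0.7793) = 18.8%.

18.8%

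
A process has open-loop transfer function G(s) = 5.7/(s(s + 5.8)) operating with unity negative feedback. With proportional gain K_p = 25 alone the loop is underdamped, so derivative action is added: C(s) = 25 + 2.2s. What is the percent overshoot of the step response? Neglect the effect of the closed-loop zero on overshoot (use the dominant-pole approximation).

2.31%

Forward path: (25 + 2.2s)·5.7/(s(s+5.8)). The closed-loop characteristic equation is s² + (5.8 + 5.7·2.2)s + 5.7·25 = 0.
That is s² + 18.34s + 142.5 = 0, so ω_n = 11.94 rad/s and ζ = 18.34/(2·11.94) = 0.7682.
%OS = 100·exp(−πζ/√(1−ζ²)) = 2.31%.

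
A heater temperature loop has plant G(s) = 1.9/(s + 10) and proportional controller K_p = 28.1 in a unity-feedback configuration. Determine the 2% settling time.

Closed-loop transfer function: T(s) = K_p·G(s)/(1 + K_p·G(s)) = 53.39/(s + 10 + 53.39) = 53.39/(s + 63.39).
Time constant τ = 1/63.39 = 0.01578 s, so the 2% settling time is about 4τ = 0.0631 s.

T_s ≈ 0.0631 s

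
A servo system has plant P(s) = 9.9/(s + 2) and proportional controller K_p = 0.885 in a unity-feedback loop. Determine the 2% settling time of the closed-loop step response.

T_s ≈ 0.372 s

Closed-loop transfer function: T(s) = K_p·P(s)/(1 + K_p·P(s)) = 8.761/(s + 2 + 8.761) = 8.761/(s + 10.76).
Time constant τ = 1/10.76 = 0.09292 s, so the 2% settling time is about 4τ = 0.372 s.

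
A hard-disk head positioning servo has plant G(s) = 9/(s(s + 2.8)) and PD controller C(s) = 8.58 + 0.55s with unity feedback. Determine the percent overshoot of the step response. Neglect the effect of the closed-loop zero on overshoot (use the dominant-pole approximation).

21.4%

Forward path: (8.58 + 0.55s)·9/(s(s+2.8)). The closed-loop characteristic equation is s² + (2.8 + 9·0.55)s + 9·8.58 = 0.
That is s² + 7.75s + 77.22 = 0, so ω_n = 8.787 rad/s and ζ = 7.75/(2·8.787) = 0.441.
%OS = 100·exp(−πζ/√(1−ζ²)) = 21.4%.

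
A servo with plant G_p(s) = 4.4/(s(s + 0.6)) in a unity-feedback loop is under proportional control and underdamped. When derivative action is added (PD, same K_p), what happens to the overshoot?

With PD the characteristic equation becomes s² + (a + K·K_d)s + K·K_p = 0; the damping term grows, ζ rises, overshoot falls.

decrease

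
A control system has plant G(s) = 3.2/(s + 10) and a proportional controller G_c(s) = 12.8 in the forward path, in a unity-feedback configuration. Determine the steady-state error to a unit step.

The loop is type 0. Static position error constant K_pos = G_c(0)·G(0) = 12.8·0.32 = 4.096.
Steady-state error to a unit step: e_ss = 1/(1+K_pos) = 1/5.096 = 0.196.

0.196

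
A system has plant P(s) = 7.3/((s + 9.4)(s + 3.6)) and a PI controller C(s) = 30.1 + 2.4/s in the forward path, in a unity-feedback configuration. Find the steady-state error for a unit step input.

The open loop C(s)P(s) has a pole at the origin (type 1), so the static position error constant is infinite and e_ss = 1/(1+∞) = 0.

0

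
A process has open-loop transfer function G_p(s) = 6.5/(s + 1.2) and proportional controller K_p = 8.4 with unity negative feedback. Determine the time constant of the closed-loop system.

Closed-loop transfer function: T(s) = K_p·G_p(s)/(1 + K_p·G_p(s)) = 54.6/(s + 1.2 + 54.6) = 54.6/(s + 55.8).
Time constant τ = 1/55.8 = 0.0179 s.

τ = 0.0179 s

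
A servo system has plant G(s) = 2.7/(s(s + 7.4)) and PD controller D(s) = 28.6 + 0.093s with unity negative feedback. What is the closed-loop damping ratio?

ζ = 0.435

Forward path: (28.6 + 0.093s)·2.7/(s(s+7.4)). The closed-loop characteristic equation is s² + (7.4 + 2.7·0.093)s + 2.7·28.6 = 0.
That is s² + 7.651s + 77.22 = 0, so ω_n = 8.787 rad/s and ζ = 7.651/(2·8.787) = 0.4353.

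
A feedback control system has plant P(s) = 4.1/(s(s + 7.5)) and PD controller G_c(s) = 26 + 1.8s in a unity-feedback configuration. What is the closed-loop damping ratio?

Forward path: (26 + 1.8s)·4.1/(s(s+7.5)). The closed-loop characteristic equation is s² + (7.5 + 4.1·1.8)s + 4.1·26 = 0.
That is s² + 14.88s + 106.6 = 0, so ω_n = 10.32 rad/s and ζ = 14.88/(2·10.32) = 0.7206.

ζ = 0.721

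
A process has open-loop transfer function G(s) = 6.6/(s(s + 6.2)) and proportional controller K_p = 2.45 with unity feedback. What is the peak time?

T_p = 1.23 s

The closed-loop denominator s² + 6.2s + 16.17 gives ω_n = √16.17 = 4.021 and ζ = 6.2/(2ω_n) = 0.7709.
Damped frequency ω_d = ω_n√(1−ζ²) = 2.561 rad/s, so peak time T_p = π/ω_d = 1.23 s.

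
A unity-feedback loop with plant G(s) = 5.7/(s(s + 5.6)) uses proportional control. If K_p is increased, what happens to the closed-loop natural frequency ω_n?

increase

ω_n = √(5.7·K_p), which grows with K_p.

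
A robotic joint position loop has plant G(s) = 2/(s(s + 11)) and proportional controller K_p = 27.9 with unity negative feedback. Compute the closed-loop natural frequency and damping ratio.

With unity feedback the closed-loop characteristic equation is s² + 11s + 27.9·2 = s² + 11s + 55.8 = 0.
So ω_n² = 55.8 ⇒ ω_n = 7.47 rad/s, and ζ = 11/(2ω_n) = 0.736.

ω_n = 7.47 rad/s, ζ = 0.736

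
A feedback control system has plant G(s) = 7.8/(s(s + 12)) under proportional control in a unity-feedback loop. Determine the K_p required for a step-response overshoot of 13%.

K_p = 15.6

From %OS = 100·exp(−πζ/√(1−ζ²)) = 13%, ζ = −ln(0.13)/√(π²+ln²(0.13)) = 0.5446.
Characteristic equation s² + 12s + 7.8K_p = 0 gives ζ = 12/(2√(7.8K_p)).
Setting ζ = 0.5446: √(7.8K_p) = 12/(2·0.5446) = 11.02, so K_p = 121.4/7.8 = 15.6.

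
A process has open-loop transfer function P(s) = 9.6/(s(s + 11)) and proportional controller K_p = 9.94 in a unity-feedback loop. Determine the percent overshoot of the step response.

11.8%

From 1 + K_pP(s) = 0: s² + 11s + 95.42 = 0 ⇒ ω_n = 9.769, ζ = 0.563.
%OS = 100·exp(−πζ/√(1−ζ²)) = 100·exp(−π·0.563/√0.683) = 11.8%.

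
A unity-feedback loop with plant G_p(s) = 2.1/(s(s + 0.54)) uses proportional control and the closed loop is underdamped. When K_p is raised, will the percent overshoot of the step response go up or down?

Characteristic equation s² + 0.54s + K_p·2.1 = 0: raising K_p raises ω_n while 2ζω_n = 0.54 is fixed, so ζ falls and overshoot grows.

increase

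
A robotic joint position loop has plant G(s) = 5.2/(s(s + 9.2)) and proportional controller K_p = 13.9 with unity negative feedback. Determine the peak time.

Closed-loop characteristic equation: s² + 9.2s + 72.28 = 0, so ω_n = 8.502 rad/s and ζ = 9.2/(2·8.502) = 0.5411.
Damped frequency ω_d = ω_n√(1−ζ²) = 7.15 rad/s, so peak time T_p = π/ω_d = 0.439 s.

T_p = 0.439 s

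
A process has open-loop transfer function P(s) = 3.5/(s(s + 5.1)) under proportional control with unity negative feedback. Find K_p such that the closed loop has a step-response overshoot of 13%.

From %OS = 100·exp(−πζ/√(1−ζ²)) = 13%, ζ = −ln(0.13)/√(π²+ln²(0.13)) = 0.5446.
Characteristic equation s² + 5.1s + 3.5K_p = 0 gives ζ = 5.1/(2√(3.5K_p)).
Setting ζ = 0.5446: √(3.5K_p) = 5.1/(2·0.5446) = 4.682, so K_p = 21.92/3.5 = 6.26.

K_p = 6.26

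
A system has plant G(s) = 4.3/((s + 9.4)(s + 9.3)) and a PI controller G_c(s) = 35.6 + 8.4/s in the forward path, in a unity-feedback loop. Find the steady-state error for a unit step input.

0

The open loop G_c(s)G(s) has a pole at the origin (type 1), so the static position error constant is infinite and e_ss = 1/(1+∞) = 0.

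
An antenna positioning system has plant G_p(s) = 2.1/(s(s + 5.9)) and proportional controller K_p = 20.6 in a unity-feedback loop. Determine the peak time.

T_p = 0.534 s

From 1 + K_pG_p(s) = 0: s² + 5.9s + 43.26 = 0 ⇒ ω_n = 6.577, ζ = 0.4485.
Damped frequency ω_d = ω_n√(1−ζ²) = 5.879 rad/s, so peak time T_p = π/ω_d = 0.534 s.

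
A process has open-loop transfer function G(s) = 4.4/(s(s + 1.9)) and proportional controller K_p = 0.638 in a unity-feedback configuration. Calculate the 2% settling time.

T_s ≈ 4.21 s

The closed-loop denominator s² + 1.9s + 2.807 gives ω_n = √2.807 = 1.675 and ζ = 1.9/(2ω_n) = 0.567.
2% settling time T_s ≈ 4/(ζω_n) = 4/0.95 = 4.21 s.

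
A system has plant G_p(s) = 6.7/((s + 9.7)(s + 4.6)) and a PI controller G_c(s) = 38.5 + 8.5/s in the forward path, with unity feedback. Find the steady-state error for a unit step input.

0

The open loop G_c(s)G_p(s) has a pole at the origin (type 1), so the static position error constant is infinite and e_ss = 1/(1+∞) = 0.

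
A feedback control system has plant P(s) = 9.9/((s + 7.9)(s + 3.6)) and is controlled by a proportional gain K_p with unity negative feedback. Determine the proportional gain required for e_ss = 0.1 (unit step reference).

For a type-0 loop with proportional control, e_ss = 1/(1 + K_p·P(0)).
P(0) = 0.3481. Require 1/(1 + K_p·0.3481) = 0.1, so 1 + 0.3481·K_p = 10.
K_p = (10 − 1)/0.3481 = 25.9.

K_p = 25.9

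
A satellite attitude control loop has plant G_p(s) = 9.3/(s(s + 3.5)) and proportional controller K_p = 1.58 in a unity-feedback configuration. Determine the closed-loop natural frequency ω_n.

1 + K_p·G_p(s) = 0 gives s² + 3.5s + 14.69 = 0.
So ω_n² = 14.69 ⇒ ω_n = 3.833 rad/s, and ζ = 3.5/(2ω_n) = 0.457.

ω_n = 3.83 rad/s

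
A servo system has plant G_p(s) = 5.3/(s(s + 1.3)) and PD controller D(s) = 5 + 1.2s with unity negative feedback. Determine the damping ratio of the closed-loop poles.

ζ = 0.744

Forward path: (5 + 1.2s)·5.3/(s(s+1.3)). The closed-loop characteristic equation is s² + (1.3 + 5.3·1.2)s + 5.3·5 = 0.
That is s² + 7.66s + 26.5 = 0, so ω_n = 5.148 rad/s and ζ = 7.66/(2·5.148) = 0.744.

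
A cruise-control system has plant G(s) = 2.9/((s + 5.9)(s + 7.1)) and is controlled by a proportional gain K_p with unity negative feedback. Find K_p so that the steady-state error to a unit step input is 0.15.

K_p = 81.9

Steady-state error for a unit step on this type-0 loop is 1/(1 + K_p·G(0)).
G(0) = 0.06923. Require 1/(1 + K_p·0.06923) = 0.15, so 1 + 0.06923·K_p = 6.667.
K_p = (6.667 − 1)/0.06923 = 81.9.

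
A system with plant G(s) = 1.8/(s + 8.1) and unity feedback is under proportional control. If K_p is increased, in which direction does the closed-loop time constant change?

decrease

The closed-loop bandwidth 8.1+K_p·1.8 grows with K_p, so τ shrinks.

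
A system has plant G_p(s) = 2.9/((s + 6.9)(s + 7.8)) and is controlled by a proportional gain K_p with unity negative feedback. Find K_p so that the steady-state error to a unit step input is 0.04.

K_p = 445

The loop is type 0, so e_ss(step) = 1/(1 + K_pos) with K_pos = K_p·G_p(0).
G_p(0) = 0.05388. Require 1/(1 + K_p·0.05388) = 0.04, so 1 + 0.05388·K_p = 25.
K_p = (25 − 1)/0.05388 = 445.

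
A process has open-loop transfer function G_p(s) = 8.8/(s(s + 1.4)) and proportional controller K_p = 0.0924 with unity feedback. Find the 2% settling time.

T_s ≈ 5.71 s

From 1 + K_pG_p(s) = 0: s² + 1.4s + 0.8131 = 0 ⇒ ω_n = 0.9017, ζ = 0.7763.
2% settling time T_s ≈ 4/(ζω_n) = 4/0.7 = 5.71 s.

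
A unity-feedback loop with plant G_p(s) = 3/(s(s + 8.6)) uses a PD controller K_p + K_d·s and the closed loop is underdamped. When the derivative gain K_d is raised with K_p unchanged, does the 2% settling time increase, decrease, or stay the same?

decrease

Characteristic equation s² + (8.6 + 3K_d)s + 3K_p = 0: raising K_d increases ζω_n = (8.6+3K_d)/2 while the loop stays underdamped, so T_s ≈ 4/(ζω_n) decreases.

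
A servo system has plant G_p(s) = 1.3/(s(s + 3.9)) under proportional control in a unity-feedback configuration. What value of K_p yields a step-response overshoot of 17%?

K_p = 12.1

From %OS = 100·exp(−πζ/√(1−ζ²)) = 17%, ζ = −ln(0.17)/√(π²+ln²(0.17)) = 0.4913.
Characteristic equation s² + 3.9s + 1.3K_p = 0 gives ζ = 3.9/(2√(1.3K_p)).
Setting ζ = 0.4913: √(1.3K_p) = 3.9/(2·0.4913) = 3.969, so K_p = 15.76/1.3 = 12.1.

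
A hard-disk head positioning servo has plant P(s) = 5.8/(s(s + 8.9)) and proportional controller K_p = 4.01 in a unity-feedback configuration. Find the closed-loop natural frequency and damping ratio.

ω_n = 4.82 rad/s, ζ = 0.923

1 + K_p·P(s) = 0 gives s² + 8.9s + 23.26 = 0.
Matching s² + 2ζω_n s + ω_n²: ω_n = √23.26 = 4.823 rad/s and 2ζω_n = 8.9, so ζ = 8.9/(2·4.823) = 0.923.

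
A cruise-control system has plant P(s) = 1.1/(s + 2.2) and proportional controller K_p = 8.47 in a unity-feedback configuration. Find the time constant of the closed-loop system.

τ = 0.0868 s

Closed-loop transfer function: T(s) = K_p·P(s)/(1 + K_p·P(s)) = 9.317/(s + 2.2 + 9.317) = 9.317/(s + 11.52).
Time constant τ = 1/11.52 = 0.0868 s.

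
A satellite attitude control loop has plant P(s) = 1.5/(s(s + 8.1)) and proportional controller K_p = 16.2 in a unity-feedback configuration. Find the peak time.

The closed-loop denominator s² + 8.1s + 24.3 gives ω_n = √24.3 = 4.93 and ζ = 8.1/(2ω_n) = 0.8216.
Damped frequency ω_d = ω_n√(1−ζ²) = 2.81 rad/s, so peak time T_p = π/ω_d = 1.12 s.

T_p = 1.12 s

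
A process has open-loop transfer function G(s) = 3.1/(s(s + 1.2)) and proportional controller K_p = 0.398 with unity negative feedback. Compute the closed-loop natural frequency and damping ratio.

ω_n = 1.11 rad/s, ζ = 0.54

1 + K_p·G(s) = 0 gives s² + 1.2s + 1.234 = 0.
Matching s² + 2ζω_n s + ω_n²: ω_n = √1.234 = 1.111 rad/s and 2ζω_n = 1.2, so ζ = 1.2/(2·1.111) = 0.54.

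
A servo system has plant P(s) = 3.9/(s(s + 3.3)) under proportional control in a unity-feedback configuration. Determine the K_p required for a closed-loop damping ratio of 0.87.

K_p = 0.922

Closed-loop characteristic equation: s² + 3.3s + K_p·3.9 = 0.
So ω_n = √(3.9K_p) and 2ζω_n = 3.3, giving ζ = 3.3/(2√(3.9K_p)).
Setting ζ = 0.87: √(3.9K_p) = 3.3/(2·0.87) = 1.897, so K_p = 3.597/3.9 = 0.922.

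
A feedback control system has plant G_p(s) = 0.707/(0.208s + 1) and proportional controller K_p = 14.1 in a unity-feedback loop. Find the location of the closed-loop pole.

s = -52.73

Closed loop: T(s) = K_p·G_p/(1+K_p·G_p) = 9.969/(0.208s + 1 + 9.969), with pole at s = −(1 + 9.969)/0.208 = −52.73.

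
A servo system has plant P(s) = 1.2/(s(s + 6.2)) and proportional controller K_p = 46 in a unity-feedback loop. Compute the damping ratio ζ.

ζ = 0.417

1 + K_p·P(s) = 0 gives s² + 6.2s + 55.2 = 0.
Matching s² + 2ζω_n s + ω_n²: ω_n = √55.2 = 7.43 rad/s and 2ζω_n = 6.2, so ζ = 6.2/(2·7.43) = 0.417.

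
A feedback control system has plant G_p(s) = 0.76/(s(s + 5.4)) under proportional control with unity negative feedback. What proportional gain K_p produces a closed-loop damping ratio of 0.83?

K_p = 13.9

Closed-loop characteristic equation: s² + 5.4s + K_p·0.76 = 0.
So ω_n = √(0.76K_p) and 2ζω_n = 5.4, giving ζ = 5.4/(2√(0.76K_p)).
Setting ζ = 0.83: √(0.76K_p) = 5.4/(2·0.83) = 3.253, so K_p = 10.58/0.76 = 13.9.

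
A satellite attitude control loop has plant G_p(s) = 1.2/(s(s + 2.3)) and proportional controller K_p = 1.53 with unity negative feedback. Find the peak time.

From 1 + K_pG_p(s) = 0: s² + 2.3s + 1.836 = 0 ⇒ ω_n = 1.355, ζ = 0.8487.
Damped frequency ω_d = ω_n√(1−ζ²) = 0.7166 rad/s, so peak time T_p = π/ω_d = 4.38 s.

T_p = 4.38 s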